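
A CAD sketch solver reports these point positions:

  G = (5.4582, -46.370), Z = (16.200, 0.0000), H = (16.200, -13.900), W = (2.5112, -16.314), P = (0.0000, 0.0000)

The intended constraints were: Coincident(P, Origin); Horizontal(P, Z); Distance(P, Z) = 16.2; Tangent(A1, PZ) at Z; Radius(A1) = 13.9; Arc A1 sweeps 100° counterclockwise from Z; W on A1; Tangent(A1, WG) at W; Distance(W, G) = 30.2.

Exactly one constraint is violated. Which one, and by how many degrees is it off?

Tangent(A1, WG) at W — off by 4.40°.

P = (0.00, 0.00) ✓; P.y = 0.00, Z.y = 0.00 ✓; |PZ| = 16.20 ✓; ∠(HZ, ZP) = 90.00° ✓; |HZ| = 13.90 ✓; bearing(H→W) − bearing(H→Z) = 100.0° ✓; |HW| = 13.90 ✓; ∠(HW, WG) = 94.40° ✗; |WG| = 30.20 ✓.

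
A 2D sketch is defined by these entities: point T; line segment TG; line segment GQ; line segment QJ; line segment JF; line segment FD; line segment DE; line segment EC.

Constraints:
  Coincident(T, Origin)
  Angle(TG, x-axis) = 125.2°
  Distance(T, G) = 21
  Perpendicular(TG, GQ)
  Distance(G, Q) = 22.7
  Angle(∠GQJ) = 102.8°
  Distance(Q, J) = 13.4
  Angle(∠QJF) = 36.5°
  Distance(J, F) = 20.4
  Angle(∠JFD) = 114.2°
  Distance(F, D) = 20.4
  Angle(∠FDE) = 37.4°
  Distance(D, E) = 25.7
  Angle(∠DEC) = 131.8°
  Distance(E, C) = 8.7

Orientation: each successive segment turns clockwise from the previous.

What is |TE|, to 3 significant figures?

30.3

T is at the origin; TG runs at 125.2° with length 21.0, so G = (-12.1, 17.2). TG ⟂ GQ, so GQ runs at 35.2°; with |GQ| = 22.7, Q = (6.44, 30.2). ∠GQJ = 102.8° gives QJ at -42.0° from the x-axis; with |QJ| = 13.4, J = (16.4, 21.3). ∠QJF = 36.5° gives JF at 174° from the x-axis; with |JF| = 20.4, F = (-3.90, 23.2). ∠JFD = 114.2° gives FD at 109° from the x-axis; with |FD| = 20.4, D = (-10.4, 42.6). ∠FDE = 37.4° gives DE at -33.9° from the x-axis; with |DE| = 25.7, E = (10.9, 28.2). Then |TE| = |E − T| = 30.3.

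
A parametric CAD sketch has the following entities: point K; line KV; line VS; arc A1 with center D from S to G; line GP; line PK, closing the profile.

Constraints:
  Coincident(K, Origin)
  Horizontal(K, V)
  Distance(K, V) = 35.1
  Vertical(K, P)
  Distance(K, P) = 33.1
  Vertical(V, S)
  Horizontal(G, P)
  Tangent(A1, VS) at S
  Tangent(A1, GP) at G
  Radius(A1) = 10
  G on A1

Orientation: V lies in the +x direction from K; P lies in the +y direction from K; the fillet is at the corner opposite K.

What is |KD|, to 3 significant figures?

34.1

K and P share the same x with |KP| = 33.1 and P on the +y side, so P = (0.00, 33.1). The virtual corner opposite K is at (35.1, 33.1). A1 meets VS tangentially, so DS is at right angles to VS and A1 meets GP tangentially, so DG is at right angles to GP, with radius 10.0, so the center D sits 10.0 in from both sides at D = (25.1, 23.1). Then |KD| = |D − K| = 34.1.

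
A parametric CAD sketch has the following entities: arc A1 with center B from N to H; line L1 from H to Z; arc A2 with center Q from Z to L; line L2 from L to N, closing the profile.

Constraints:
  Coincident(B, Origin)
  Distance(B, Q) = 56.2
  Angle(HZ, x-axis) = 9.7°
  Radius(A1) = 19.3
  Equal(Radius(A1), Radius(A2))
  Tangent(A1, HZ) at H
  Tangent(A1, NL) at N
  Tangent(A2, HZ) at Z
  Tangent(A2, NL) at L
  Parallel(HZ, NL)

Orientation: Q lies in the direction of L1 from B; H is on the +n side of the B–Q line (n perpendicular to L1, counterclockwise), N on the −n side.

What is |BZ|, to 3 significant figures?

59.4

The slot axis is L1's direction at 9.7°, so u = (cos 9.7°, sin 9.7°) = (0.986, 0.168) and n = (−sin 9.7°, cos 9.7°) = (-0.168, 0.986). B is at the origin and Q lies 56.2 along u from B, so Q = 56.2·u = (55.4, 9.47). Tangency of A1 to both parallel lines with radius 19.3 puts H and N at B ± 19.3·n: H = (-3.25, 19.0), N = (3.25, -19.0). Equal radii place Z and L the same way about Q: Z = Q + 19.3·n = (52.1, 28.5), L = Q − 19.3·n = (58.6, -9.55). Then |BZ| = |Z − B| = 59.4.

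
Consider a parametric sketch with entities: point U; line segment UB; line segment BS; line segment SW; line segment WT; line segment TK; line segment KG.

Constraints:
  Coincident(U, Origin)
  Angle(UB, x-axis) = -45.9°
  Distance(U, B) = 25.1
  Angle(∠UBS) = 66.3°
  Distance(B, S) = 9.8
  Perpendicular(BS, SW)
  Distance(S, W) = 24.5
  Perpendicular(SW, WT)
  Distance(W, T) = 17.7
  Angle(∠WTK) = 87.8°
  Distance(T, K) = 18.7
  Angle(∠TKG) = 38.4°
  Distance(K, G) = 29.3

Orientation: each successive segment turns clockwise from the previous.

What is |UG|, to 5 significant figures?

6.4747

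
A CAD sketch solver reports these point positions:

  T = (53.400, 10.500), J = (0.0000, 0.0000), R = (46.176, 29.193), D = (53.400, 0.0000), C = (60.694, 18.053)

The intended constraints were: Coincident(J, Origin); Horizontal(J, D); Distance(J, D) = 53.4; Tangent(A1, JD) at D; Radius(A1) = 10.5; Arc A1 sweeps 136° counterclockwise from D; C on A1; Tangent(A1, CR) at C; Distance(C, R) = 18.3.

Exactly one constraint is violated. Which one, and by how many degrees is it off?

Tangent(A1, CR) at C — off by 6.50°.

J = (0.00, 0.00) ✓; J.y = 0.00, D.y = 0.00 ✓; |JD| = 53.40 ✓; ∠(TD, DJ) = 90.00° ✓; |TD| = 10.50 ✓; bearing(T→C) − bearing(T→D) = 136.0° ✓; |TC| = 10.50 ✓; ∠(TC, CR) = 83.50° ✗; |CR| = 18.30 ✓.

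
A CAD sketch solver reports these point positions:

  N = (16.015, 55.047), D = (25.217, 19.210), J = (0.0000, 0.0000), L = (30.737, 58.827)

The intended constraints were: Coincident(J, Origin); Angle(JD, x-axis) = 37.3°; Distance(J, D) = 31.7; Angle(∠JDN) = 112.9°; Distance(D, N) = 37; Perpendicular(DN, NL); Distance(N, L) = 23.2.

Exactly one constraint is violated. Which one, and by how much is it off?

Distance(N, L) = 23.2 — off by 8.00.

J = (0.00, 0.00) ✓; JD at 37.30° ✓; |JD| = 31.70 ✓; ∠JDN = 112.9° ✓; |DN| = 37.00 ✓; ∠(DN, NL) = 90.00° ✓; |NL| = 15.20 ✗.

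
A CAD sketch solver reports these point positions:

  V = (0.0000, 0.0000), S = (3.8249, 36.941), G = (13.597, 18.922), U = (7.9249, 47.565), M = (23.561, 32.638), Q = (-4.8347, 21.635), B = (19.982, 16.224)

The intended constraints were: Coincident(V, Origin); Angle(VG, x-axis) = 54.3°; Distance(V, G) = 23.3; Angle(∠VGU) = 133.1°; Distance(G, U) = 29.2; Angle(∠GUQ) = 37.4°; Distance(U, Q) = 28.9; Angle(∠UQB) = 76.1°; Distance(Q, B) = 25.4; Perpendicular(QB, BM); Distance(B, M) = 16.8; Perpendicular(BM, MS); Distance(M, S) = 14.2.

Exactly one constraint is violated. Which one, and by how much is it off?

Distance(M, S) = 14.2 — off by 6.00.

V = (0.00, 0.00) ✓; VG at 54.30° ✓; |VG| = 23.30 ✓; ∠VGU = 133.1° ✓; |GU| = 29.20 ✓; ∠GUQ = 37.40° ✓; |UQ| = 28.90 ✓; ∠UQB = 76.10° ✓; |QB| = 25.40 ✓; ∠(QB, BM) = 90.00° ✓; |BM| = 16.80 ✓; ∠(BM, MS) = 90.00° ✓; |MS| = 20.20 ✗.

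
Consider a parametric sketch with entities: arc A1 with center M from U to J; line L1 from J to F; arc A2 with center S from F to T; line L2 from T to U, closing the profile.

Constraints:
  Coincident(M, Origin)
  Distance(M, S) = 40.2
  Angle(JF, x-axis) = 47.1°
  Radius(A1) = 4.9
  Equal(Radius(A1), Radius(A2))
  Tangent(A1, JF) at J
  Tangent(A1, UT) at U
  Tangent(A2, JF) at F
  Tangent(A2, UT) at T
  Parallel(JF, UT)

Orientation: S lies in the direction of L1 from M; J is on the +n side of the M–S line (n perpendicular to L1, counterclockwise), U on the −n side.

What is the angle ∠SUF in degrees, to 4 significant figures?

6.751°

The slot axis is L1's direction at 47.1°, so u = (cos 47.1°, sin 47.1°) = (0.6807, 0.7325) and n = (−sin 47.1°, cos 47.1°) = (-0.7325, 0.6807). M is at the origin and S lies 40.2 along u from M, so S = 40.2·u = (27.36, 29.45). Tangency of A1 to both parallel lines with radius 4.9 puts J and U at M ± 4.9·n: J = (-3.589, 3.336), U = (3.589, -3.336). Equal radii place F and T the same way about S: F = S + 4.9·n = (23.78, 32.78), T = S − 4.9·n = (30.95, 26.11). Then cos ∠SUF = US·UF / (|US||UF|), giving 6.751°.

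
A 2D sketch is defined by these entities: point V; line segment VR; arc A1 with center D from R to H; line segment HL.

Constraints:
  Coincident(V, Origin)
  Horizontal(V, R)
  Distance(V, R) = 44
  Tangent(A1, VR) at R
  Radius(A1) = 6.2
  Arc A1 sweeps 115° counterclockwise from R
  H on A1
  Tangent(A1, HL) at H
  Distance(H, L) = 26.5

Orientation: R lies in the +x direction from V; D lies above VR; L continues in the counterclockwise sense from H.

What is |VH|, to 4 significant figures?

50.40

V is at the origin; V and R share the same y with |VR| = 44.0 and R on the +x side, so R = (44.00, 0.000). Since A1 is tangent to VR there, DR ⟂ VR, so D = R + (0, 6.2) = (44.00, 6.200). On A1, R sits at bearing -90° from D; a 115° counterclockwise sweep puts H at bearing 25°, so H = D + 6.2·(cos 25°, sin 25°) = (49.62, 8.820). Then |VH| = |H − V| = 50.40.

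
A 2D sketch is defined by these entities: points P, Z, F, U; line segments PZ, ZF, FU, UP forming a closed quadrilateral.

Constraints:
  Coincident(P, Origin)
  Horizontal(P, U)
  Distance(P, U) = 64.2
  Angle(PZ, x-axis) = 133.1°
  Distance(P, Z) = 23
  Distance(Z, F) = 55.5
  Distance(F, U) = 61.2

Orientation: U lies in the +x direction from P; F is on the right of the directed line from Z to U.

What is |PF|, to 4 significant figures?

33.57

P is at the origin; P and U share the same y with |PU| = 64.2 and U in +x, so U = (64.2, 0). PZ runs at 133.1° with |PZ| = 23.0, so Z = (-15.72, 16.79). F is determined by |ZF| = 55.5 and |FU| = 61.2 together: it lies at the intersection of circle(Z, 55.5) and circle(U, 61.2). With |ZU| = 81.66, the foot of the radical line on ZU is 36.76 from Z and the perpendicular offset is √(55.5² − 36.76²) = 41.58. Taking the right-of-ZU solution: F = (11.70, -31.46).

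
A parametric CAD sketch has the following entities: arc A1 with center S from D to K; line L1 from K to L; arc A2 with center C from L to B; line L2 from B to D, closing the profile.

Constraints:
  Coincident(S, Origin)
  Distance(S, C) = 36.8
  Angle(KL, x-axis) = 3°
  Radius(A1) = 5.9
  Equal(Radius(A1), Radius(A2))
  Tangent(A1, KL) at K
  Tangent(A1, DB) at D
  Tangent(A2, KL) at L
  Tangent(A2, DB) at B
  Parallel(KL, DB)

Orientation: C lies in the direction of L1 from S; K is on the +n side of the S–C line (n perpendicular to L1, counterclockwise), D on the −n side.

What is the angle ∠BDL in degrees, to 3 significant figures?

17.8°

The slot axis is L1's direction at 3.0°, so u = (cos 3.0°, sin 3.0°) = (0.999, 0.0523) and n = (−sin 3.0°, cos 3.0°) = (-0.0523, 0.999). S is at the origin and C lies 36.8 along u from S, so C = 36.8·u = (36.7, 1.93). Tangency of A1 to both parallel lines with radius 5.9 puts K and D at S ± 5.9·n: K = (-0.309, 5.89), D = (0.309, -5.89). Equal radii place L and B the same way about C: L = C + 5.9·n = (36.4, 7.82), B = C − 5.9·n = (37.1, -3.97). Then cos ∠BDL = DB·DL / (|DB||DL|), giving 17.8°.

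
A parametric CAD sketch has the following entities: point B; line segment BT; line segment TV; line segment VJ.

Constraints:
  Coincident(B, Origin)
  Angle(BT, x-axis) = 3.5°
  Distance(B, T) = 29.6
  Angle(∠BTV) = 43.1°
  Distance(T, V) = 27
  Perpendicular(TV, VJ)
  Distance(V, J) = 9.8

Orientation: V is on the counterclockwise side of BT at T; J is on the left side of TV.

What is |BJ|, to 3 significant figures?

11.7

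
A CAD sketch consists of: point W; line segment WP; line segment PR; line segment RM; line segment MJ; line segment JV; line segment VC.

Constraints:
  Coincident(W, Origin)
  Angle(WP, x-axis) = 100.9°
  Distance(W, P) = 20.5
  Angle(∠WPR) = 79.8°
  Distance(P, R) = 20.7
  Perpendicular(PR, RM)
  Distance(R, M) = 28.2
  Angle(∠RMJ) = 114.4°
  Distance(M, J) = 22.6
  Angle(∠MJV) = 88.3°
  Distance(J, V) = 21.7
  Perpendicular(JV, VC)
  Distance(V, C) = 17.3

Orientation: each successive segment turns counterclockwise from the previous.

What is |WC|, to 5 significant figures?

10.185

W is at the origin; WP runs at 100.9° with length 20.5, so P = (-3.8765, 20.130). ∠WPR = 79.8° gives PR at -158.90° from the x-axis; with |PR| = 20.7, R = (-23.189, 12.678). PR ⟂ RM, so RM runs at -68.900°; with |RM| = 28.2, M = (-13.037, -13.631). ∠RMJ = 114.4° gives MJ at -3.3000° from the x-axis; with |MJ| = 22.6, J = (9.5258, -14.932). ∠MJV = 88.3° gives JV at 88.400° from the x-axis; with |JV| = 21.7, V = (10.132, 6.7595). JV ⟂ VC, so VC runs at 178.40°; with |VC| = 17.3, C = (-7.1615, 7.2426). Then |WC| = |C − W| = 10.185.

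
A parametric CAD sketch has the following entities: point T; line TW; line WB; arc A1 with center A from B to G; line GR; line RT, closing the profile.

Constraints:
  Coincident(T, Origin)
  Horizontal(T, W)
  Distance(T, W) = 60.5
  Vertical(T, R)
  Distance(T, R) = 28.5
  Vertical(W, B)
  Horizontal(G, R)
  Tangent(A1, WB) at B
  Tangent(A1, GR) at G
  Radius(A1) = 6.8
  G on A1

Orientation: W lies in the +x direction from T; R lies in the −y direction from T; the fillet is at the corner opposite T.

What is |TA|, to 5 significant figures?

57.919

T is at the origin; T and W share the same y with |TW| = 60.5 and W on the +x side, so W = (60.500, 0.0000). T and R share the same x with |TR| = 28.5 and R on the −y side, so R = (0.0000, -28.500). The virtual corner opposite T is at (60.500, -28.500). Tangency of A1 to WB means the radius AB is perpendicular to WB and tangency of A1 to GR means the radius AG is perpendicular to GR, with radius 6.8, so the center A sits 6.8 in from both sides at A = (53.700, -21.700). Then |TA| = |A − T| = 57.919.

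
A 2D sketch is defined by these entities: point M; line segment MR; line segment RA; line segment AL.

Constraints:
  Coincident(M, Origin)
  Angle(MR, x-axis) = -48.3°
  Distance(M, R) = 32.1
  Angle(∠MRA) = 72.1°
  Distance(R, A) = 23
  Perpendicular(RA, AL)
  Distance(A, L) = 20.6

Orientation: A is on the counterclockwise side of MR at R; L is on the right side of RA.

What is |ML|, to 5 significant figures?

52.806

M is at the origin; MR runs at -48.3° with length 32.1, so R = 32.1·(cos -48.3°, sin -48.3°) = (21.354, -23.967). ∠MRA = 72.1°, so RA runs at -48.3° + (180° − 72.1°) = 59.600° from the x-axis; with |RA| = 23.0, A = R + 23.0·(cos 59.600°, sin 59.600°) = (32.993, -4.1293). The perpendicularity gives AL at right angles to RA; with |AL| = 20.6 on the right of RA, L = A + 20.6·(0.86251, -0.50603) = (50.760, -14.554). Then |ML| = |L − M| = 52.806.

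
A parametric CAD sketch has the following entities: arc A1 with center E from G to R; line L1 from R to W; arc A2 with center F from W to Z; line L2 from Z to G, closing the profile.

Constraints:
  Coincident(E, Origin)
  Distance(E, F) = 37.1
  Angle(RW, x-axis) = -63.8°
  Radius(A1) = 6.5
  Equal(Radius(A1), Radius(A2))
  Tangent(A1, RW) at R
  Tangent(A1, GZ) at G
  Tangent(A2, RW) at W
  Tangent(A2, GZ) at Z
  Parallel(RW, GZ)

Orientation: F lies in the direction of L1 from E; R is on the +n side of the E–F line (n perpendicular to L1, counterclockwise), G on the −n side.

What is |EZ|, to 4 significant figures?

37.67

Tangency of A1 to both parallel lines with radius 6.5 puts R and G at E ± 6.5·n: R = (5.832, 2.870), G = (-5.832, -2.870). Equal radii place W and Z the same way about F: W = F + 6.5·n = (22.21, -30.42), Z = F − 6.5·n = (10.55, -36.16). Then |EZ| = |Z − E| = 37.67.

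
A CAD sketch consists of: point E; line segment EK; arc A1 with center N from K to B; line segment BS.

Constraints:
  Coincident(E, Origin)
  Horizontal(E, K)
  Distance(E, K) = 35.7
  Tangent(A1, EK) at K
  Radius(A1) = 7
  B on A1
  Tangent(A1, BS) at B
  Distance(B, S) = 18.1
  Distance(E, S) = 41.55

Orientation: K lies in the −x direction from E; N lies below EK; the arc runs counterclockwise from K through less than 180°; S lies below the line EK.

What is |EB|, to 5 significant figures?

43.022

Checks: |NB| = 7.000 ✓; ∠(NB, BS) = 90.00° ✓; |BS| = 18.10 ✓; |ES| = 41.55 ✓.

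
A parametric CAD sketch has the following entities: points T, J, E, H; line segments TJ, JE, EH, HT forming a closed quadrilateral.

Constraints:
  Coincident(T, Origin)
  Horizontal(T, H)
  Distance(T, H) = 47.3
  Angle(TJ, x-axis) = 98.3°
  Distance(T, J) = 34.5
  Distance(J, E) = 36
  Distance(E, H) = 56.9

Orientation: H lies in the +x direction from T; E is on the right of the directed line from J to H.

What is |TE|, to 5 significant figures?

9.7057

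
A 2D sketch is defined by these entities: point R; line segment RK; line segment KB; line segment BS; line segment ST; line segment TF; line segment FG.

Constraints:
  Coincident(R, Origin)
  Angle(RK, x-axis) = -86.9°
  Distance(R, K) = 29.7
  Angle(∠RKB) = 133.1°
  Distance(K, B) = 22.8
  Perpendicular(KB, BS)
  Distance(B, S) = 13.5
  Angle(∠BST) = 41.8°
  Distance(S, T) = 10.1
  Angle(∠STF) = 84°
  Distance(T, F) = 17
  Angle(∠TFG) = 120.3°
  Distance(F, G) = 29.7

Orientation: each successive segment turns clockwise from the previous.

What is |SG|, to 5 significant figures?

34.639

R is at the origin; RK runs at -86.9° with length 29.7, so K = (1.6061, -29.657). ∠RKB = 133.1° gives KB at -133.80° from the x-axis; with |KB| = 22.8, B = (-14.175, -46.113). KB ⟂ BS, so BS runs at 136.20°; with |BS| = 13.5, S = (-23.918, -36.769). ∠BST = 41.8° gives ST at -2.0000° from the x-axis; with |ST| = 10.1, T = (-13.825, -37.121). ∠STF = 84.0° gives TF at -98.000° from the x-axis; with |TF| = 17.0, F = (-16.191, -53.956). ∠TFG = 120.3° gives FG at -157.70° from the x-axis; with |FG| = 29.7, G = (-43.669, -65.226). Then |SG| = |G − S| = 34.639.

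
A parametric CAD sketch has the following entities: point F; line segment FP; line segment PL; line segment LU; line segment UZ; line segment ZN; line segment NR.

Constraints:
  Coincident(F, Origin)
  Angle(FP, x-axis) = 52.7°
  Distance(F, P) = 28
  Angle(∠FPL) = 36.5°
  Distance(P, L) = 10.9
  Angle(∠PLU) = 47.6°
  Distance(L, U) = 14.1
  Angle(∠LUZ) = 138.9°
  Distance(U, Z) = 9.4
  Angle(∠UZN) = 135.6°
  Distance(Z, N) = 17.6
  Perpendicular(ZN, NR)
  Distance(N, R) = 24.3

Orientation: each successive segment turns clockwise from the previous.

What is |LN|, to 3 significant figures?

32.7

F is at the origin; FP runs at 52.7° with length 28.0, so P = (17.0, 22.3). ∠FPL = 36.5° gives PL at -90.8° from the x-axis; with |PL| = 10.9, L = (16.8, 11.4). ∠PLU = 47.6° gives LU at 137° from the x-axis; with |LU| = 14.1, U = (6.54, 21.0). ∠LUZ = 138.9° gives UZ at 95.7° from the x-axis; with |UZ| = 9.4, Z = (5.60, 30.4). ∠UZN = 135.6° gives ZN at 51.3° from the x-axis; with |ZN| = 17.6, N = (16.6, 44.1). Then |LN| = |N − L| = 32.7.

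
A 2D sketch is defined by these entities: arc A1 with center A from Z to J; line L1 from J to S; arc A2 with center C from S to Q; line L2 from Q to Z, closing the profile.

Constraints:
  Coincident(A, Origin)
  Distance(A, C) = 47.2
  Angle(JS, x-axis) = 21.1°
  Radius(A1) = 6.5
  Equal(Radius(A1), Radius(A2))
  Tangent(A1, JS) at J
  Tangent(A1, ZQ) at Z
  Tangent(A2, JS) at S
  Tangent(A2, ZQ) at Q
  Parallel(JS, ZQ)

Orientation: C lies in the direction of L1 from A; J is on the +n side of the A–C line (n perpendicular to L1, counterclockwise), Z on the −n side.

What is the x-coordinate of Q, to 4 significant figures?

46.38

The slot axis is L1's direction at 21.1°, so u = (cos 21.1°, sin 21.1°) = (0.9330, 0.3600) and n = (−sin 21.1°, cos 21.1°) = (-0.3600, 0.9330). A is at the origin and C lies 47.2 along u from A, so C = 47.2·u = (44.04, 16.99). Tangency of A1 to both parallel lines with radius 6.5 puts J and Z at A ± 6.5·n: J = (-2.340, 6.064), Z = (2.340, -6.064). Equal radii place S and Q the same way about C: S = C + 6.5·n = (41.70, 23.06), Q = C − 6.5·n = (46.38, 10.93). So Q.x = 46.38.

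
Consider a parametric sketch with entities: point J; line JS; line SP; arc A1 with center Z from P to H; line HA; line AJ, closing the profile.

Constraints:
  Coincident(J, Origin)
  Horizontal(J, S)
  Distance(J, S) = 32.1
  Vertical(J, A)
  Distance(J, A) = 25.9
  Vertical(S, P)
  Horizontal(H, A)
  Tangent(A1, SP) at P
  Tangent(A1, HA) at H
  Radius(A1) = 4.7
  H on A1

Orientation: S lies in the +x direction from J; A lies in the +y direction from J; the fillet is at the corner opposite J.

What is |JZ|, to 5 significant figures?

34.644

J is at the origin; JS is horizontal with |JS| = 32.1 and S on the +x side, so S = (32.100, 0.0000). JA is vertical with |JA| = 25.9 and A on the +y side, so A = (0.0000, 25.900). The virtual corner opposite J is at (32.100, 25.900). A1 meets SP tangentially, so ZP is at right angles to SP and since A1 is tangent to HA there, ZH ⟂ HA, with radius 4.7, so the center Z sits 4.7 in from both sides at Z = (27.400, 21.200). Then |JZ| = |Z − J| = 34.644.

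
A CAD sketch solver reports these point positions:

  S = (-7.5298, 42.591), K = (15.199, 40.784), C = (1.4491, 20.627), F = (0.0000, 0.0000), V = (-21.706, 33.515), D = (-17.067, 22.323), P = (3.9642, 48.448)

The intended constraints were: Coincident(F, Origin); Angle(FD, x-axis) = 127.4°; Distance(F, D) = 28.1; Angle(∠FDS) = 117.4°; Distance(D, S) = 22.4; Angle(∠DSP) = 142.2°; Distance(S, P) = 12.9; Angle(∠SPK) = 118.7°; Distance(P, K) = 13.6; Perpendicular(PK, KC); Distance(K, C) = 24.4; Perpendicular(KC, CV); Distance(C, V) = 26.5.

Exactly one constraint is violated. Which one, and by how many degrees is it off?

Perpendicular(KC, CV) — off by 5.20°.

F = (0.00, 0.00) ✓; FD at 127.4° ✓; |FD| = 28.10 ✓; ∠FDS = 117.4° ✓; |DS| = 22.40 ✓; ∠DSP = 142.2° ✓; |SP| = 12.90 ✓; ∠SPK = 118.7° ✓; |PK| = 13.60 ✓; ∠(PK, KC) = 90.00° ✓; |KC| = 24.40 ✓; ∠(KC, CV) = 84.80° ✗; |CV| = 26.50 ✓.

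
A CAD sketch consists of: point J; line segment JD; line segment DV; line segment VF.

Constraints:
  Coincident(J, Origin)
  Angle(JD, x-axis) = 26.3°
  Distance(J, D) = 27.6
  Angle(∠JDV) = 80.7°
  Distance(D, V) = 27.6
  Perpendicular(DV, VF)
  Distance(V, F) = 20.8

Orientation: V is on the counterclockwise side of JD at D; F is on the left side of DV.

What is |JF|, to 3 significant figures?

24.0

J is at the origin; JD runs at 26.3° with length 27.6, so D = 27.6·(cos 26.3°, sin 26.3°) = (24.7, 12.2). ∠JDV = 80.7°, so DV runs at 26.3° + (180° − 80.7°) = 126° from the x-axis; with |DV| = 27.6, V = D + 27.6·(cos 126°, sin 126°) = (8.68, 34.7). DV is perpendicular to VF; with |VF| = 20.8 on the left of DV, F = V + 20.8·(-0.813, -0.582) = (-8.24, 22.6). Then |JF| = |F − J| = 24.0.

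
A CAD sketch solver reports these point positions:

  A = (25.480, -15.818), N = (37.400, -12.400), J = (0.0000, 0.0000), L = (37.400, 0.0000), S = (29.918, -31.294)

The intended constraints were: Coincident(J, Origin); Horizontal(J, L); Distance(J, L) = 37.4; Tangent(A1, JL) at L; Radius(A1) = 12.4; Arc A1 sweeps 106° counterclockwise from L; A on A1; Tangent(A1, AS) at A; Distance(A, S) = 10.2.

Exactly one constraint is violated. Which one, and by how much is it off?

Distance(A, S) = 10.2 — off by 5.90.

J = (0.00, 0.00) ✓; J.y = 0.00, L.y = 0.00 ✓; |JL| = 37.40 ✓; ∠(NL, LJ) = 90.00° ✓; |NL| = 12.40 ✓; bearing(N→A) − bearing(N→L) = 106.0° ✓; |NA| = 12.40 ✓; ∠(NA, AS) = 90.00° ✓; |AS| = 16.10 ✗.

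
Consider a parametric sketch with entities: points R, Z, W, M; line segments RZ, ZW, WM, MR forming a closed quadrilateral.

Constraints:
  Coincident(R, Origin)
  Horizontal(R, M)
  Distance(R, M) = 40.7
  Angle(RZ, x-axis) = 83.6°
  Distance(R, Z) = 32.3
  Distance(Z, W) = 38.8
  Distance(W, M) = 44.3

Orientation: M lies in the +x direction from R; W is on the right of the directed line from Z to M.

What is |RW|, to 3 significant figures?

6.88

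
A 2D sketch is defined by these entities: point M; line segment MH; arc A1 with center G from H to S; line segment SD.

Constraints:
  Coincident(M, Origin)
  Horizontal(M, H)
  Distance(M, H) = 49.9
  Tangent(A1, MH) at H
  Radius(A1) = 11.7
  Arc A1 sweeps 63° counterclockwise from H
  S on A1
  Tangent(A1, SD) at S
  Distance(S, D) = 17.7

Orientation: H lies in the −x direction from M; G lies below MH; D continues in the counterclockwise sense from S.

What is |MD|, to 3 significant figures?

71.9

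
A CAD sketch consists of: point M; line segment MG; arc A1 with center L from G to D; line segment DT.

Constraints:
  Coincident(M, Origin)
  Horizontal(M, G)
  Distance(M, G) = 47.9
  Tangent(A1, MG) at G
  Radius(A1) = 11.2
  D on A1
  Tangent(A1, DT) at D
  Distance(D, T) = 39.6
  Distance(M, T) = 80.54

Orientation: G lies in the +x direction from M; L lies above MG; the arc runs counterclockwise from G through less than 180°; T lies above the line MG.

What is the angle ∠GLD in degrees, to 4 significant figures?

83.07°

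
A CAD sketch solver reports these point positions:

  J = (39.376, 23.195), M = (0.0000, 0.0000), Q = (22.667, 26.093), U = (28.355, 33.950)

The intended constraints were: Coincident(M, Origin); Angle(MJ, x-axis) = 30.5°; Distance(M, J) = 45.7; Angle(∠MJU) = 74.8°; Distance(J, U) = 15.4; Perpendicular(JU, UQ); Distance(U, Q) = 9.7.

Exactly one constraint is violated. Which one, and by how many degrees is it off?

Perpendicular(JU, UQ) — off by 8.40°.

M = (0.00, 0.00) ✓; MJ at 30.50° ✓; |MJ| = 45.70 ✓; ∠MJU = 74.80° ✓; |JU| = 15.40 ✓; ∠(JU, UQ) = 98.40° ✗; |UQ| = 9.700 ✓.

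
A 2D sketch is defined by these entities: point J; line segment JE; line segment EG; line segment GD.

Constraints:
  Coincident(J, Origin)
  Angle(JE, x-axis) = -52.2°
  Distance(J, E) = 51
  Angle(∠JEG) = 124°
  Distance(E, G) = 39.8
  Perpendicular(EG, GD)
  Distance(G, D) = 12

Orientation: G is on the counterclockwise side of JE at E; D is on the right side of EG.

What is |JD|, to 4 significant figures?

87.26

J is at the origin; JE runs at -52.2° with length 51.0, so E = 51.0·(cos -52.2°, sin -52.2°) = (31.26, -40.30). ∠JEG = 124.0°, so EG runs at -52.2° + (180° − 124.0°) = 3.800° from the x-axis; with |EG| = 39.8, G = E + 39.8·(cos 3.800°, sin 3.800°) = (70.97, -37.66). EG ⟂ GD; with |GD| = 12.0 on the right of EG, D = G + 12.0·(0.06627, -0.9978) = (71.77, -49.63). Then |JD| = |D − J| = 87.26.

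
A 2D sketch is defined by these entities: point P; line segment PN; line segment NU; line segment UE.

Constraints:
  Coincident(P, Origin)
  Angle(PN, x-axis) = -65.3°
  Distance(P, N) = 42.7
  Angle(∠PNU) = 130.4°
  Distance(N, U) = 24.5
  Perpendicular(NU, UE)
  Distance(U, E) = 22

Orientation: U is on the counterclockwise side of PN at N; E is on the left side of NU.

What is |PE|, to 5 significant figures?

53.224

P is at the origin; PN runs at -65.3° with length 42.7, so N = 42.7·(cos -65.3°, sin -65.3°) = (17.843, -38.793). ∠PNU = 130.4°, so NU runs at -65.3° + (180° − 130.4°) = -15.700° from the x-axis; with |NU| = 24.5, U = N + 24.5·(cos -15.700°, sin -15.700°) = (41.429, -45.423). NU is perpendicular to UE; with |UE| = 22.0 on the left of NU, E = U + 22.0·(0.27060, 0.96269) = (47.382, -24.244). Then |PE| = |E − P| = 53.224.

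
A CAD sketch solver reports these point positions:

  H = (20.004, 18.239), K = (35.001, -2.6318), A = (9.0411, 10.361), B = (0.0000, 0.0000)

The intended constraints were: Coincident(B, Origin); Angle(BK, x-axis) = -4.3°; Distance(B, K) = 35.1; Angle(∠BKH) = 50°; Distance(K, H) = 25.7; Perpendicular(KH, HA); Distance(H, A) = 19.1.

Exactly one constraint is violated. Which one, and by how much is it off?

Distance(H, A) = 19.1 — off by 5.60.

B = (0.00, 0.00) ✓; BK at -4.300° ✓; |BK| = 35.10 ✓; ∠BKH = 50.00° ✓; |KH| = 25.70 ✓; ∠(KH, HA) = 90.00° ✓; |HA| = 13.50 ✗.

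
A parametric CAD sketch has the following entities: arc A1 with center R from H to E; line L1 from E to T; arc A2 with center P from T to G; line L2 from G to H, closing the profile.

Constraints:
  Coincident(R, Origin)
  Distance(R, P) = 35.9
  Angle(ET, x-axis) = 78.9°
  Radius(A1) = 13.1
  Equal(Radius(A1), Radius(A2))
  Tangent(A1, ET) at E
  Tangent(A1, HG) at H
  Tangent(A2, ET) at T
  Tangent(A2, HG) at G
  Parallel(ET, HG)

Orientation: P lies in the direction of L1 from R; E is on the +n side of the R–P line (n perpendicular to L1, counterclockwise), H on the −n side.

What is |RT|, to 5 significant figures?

38.215

The slot axis is L1's direction at 78.9°, so u = (cos 78.9°, sin 78.9°) = (0.19252, 0.98129) and n = (−sin 78.9°, cos 78.9°) = (-0.98129, 0.19252). R is at the origin and P lies 35.9 along u from R, so P = 35.9·u = (6.9115, 35.228). Tangency of A1 to both parallel lines with radius 13.1 puts E and H at R ± 13.1·n: E = (-12.855, 2.5220), H = (12.855, -2.5220). Equal radii place T and G the same way about P: T = P + 13.1·n = (-5.9434, 37.750), G = P − 13.1·n = (19.766, 32.706). Then |RT| = |T − R| = 38.215.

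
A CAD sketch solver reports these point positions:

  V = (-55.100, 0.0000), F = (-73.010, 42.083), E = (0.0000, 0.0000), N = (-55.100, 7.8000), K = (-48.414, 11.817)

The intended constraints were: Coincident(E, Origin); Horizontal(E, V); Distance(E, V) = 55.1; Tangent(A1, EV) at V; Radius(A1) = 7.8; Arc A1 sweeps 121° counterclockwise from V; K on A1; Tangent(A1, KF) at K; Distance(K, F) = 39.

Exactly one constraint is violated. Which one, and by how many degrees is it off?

Tangent(A1, KF) at K — off by 8.10°.

E = (0.00, 0.00) ✓; E.y = 0.00, V.y = 0.00 ✓; |EV| = 55.10 ✓; ∠(NV, VE) = 90.00° ✓; |NV| = 7.800 ✓; bearing(N→K) − bearing(N→V) = 121.0° ✓; |NK| = 7.800 ✓; ∠(NK, KF) = 81.90° ✗; |KF| = 39.00 ✓.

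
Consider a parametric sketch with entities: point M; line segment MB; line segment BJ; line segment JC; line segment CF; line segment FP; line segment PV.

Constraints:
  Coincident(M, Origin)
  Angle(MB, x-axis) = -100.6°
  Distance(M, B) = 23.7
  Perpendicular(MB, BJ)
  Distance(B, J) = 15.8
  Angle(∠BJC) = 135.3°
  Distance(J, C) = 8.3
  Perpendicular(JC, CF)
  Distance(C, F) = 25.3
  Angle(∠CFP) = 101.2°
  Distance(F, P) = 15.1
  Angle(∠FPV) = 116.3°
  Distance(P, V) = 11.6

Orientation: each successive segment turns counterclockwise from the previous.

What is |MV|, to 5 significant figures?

21.006

∠CFP = 101.2° gives FP at -157.10° from the x-axis; with |FP| = 15.1, P = (-10.050, -6.4745). ∠FPV = 116.3° gives PV at -93.400° from the x-axis; with |PV| = 11.6, V = (-10.738, -18.054). Then |MV| = |V − M| = 21.006.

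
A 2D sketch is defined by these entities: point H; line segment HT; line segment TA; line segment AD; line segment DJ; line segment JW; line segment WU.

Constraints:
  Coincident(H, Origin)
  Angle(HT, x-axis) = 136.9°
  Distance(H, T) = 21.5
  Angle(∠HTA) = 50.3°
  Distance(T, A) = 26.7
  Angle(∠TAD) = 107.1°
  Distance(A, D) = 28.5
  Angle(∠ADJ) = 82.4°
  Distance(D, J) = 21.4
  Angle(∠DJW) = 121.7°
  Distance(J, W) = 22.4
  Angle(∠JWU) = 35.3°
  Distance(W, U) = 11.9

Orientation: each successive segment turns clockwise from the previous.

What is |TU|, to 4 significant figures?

19.88

H is at the origin; HT runs at 136.9° with length 21.5, so T = (-15.70, 14.69). ∠HTA = 50.3° gives TA at 7.200° from the x-axis; with |TA| = 26.7, A = (10.79, 18.04). ∠TAD = 107.1° gives AD at -65.70° from the x-axis; with |AD| = 28.5, D = (22.52, -7.938). ∠ADJ = 82.4° gives DJ at -163.3° from the x-axis; with |DJ| = 21.4, J = (2.022, -14.09). ∠DJW = 121.7° gives JW at 138.4° from the x-axis; with |JW| = 22.4, W = (-14.73, 0.7842). ∠JWU = 35.3° gives WU at -6.300° from the x-axis; with |WU| = 11.9, U = (-2.901, -0.5216). Then |TU| = |U − T| = 19.88.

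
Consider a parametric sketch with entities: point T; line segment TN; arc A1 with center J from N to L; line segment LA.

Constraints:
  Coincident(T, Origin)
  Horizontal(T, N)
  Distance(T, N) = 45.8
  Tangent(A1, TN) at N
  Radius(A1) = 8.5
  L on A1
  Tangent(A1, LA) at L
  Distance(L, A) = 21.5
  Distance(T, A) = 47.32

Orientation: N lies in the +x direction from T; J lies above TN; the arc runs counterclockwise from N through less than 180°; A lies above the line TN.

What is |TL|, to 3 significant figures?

53.8

T is at the origin; T and N share the same y with |TN| = 45.8 and N on the +x side, so N = (45.8, 0.00). Tangency of A1 to TN means the radius JN is perpendicular to TN, so J = N + (0, 8.5) = (45.8, 8.50). Since JL ⟂ LA (tangency), |JA| = √(8.5² + 21.5²) = 23.1 regardless of where L sits on A1. So A lies on both circle(T, 47.32) and circle(J, 23.1); the above-TN intersection is A = (36.8, 29.8). L is the foot of the tangent from A: L = (51.9, 14.5).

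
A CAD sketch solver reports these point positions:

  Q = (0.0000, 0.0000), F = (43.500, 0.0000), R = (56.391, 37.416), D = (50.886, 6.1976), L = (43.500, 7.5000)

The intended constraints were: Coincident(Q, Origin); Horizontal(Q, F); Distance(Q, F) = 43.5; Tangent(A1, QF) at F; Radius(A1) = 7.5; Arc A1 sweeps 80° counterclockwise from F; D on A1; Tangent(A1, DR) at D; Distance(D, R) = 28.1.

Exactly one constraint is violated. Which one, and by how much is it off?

Distance(D, R) = 28.1 — off by 3.60.

Q = (0.00, 0.00) ✓; Q.y = 0.00, F.y = 0.00 ✓; |QF| = 43.50 ✓; ∠(LF, FQ) = 90.00° ✓; |LF| = 7.500 ✓; bearing(L→D) − bearing(L→F) = 80.00° ✓; |LD| = 7.500 ✓; ∠(LD, DR) = 90.00° ✓; |DR| = 31.70 ✗.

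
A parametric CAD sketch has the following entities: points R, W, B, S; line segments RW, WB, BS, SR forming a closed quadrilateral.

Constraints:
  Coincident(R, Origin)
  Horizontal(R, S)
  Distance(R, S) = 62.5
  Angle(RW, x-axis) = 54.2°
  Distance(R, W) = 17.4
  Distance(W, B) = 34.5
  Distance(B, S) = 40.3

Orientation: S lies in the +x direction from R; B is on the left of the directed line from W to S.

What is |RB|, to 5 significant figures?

51.103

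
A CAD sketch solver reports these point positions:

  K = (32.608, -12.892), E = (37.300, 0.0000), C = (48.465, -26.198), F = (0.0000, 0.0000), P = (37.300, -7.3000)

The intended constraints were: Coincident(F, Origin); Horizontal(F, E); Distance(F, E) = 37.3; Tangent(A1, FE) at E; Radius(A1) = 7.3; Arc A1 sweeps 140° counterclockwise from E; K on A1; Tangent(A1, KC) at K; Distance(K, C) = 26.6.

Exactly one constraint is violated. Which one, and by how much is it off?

Distance(K, C) = 26.6 — off by 5.90.

F = (0.00, 0.00) ✓; F.y = 0.00, E.y = 0.00 ✓; |FE| = 37.30 ✓; ∠(PE, EF) = 90.00° ✓; |PE| = 7.300 ✓; bearing(P→K) − bearing(P→E) = 140.0° ✓; |PK| = 7.300 ✓; ∠(PK, KC) = 90.00° ✓; |KC| = 20.70 ✗.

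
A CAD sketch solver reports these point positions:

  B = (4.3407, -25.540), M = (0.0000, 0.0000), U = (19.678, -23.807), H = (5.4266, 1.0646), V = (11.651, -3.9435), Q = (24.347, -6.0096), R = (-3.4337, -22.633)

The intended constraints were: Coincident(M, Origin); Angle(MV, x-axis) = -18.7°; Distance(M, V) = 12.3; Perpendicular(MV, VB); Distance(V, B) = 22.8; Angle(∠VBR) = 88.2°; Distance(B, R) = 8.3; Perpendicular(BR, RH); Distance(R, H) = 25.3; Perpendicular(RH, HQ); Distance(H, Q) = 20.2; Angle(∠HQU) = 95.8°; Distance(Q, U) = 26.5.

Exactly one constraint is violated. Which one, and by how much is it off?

Distance(Q, U) = 26.5 — off by 8.10.

M = (0.00, 0.00) ✓; MV at -18.70° ✓; |MV| = 12.30 ✓; ∠(MV, VB) = 90.00° ✓; |VB| = 22.80 ✓; ∠VBR = 88.20° ✓; |BR| = 8.300 ✓; ∠(BR, RH) = 90.00° ✓; |RH| = 25.30 ✓; ∠(RH, HQ) = 90.00° ✓; |HQ| = 20.20 ✓; ∠HQU = 95.80° ✓; |QU| = 18.40 ✗.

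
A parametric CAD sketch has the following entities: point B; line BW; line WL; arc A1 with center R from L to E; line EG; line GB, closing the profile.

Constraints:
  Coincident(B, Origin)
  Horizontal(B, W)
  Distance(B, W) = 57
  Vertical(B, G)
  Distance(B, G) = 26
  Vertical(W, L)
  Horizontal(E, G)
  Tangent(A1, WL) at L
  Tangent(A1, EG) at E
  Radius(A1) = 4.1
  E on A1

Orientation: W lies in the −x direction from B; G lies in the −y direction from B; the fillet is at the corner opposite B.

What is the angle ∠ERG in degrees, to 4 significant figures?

85.57°

B is at the origin; B and W share the same y with |BW| = 57.0 and W on the −x side, so W = (-57.00, 0.000). B and G share the same x with |BG| = 26.0 and G on the −y side, so G = (0.000, -26.00). The virtual corner opposite B is at (-57.00, -26.00). The tangent condition forces RL to be normal to WL and the tangent condition forces RE to be normal to EG, with radius 4.1, so the center R sits 4.1 in from both sides at R = (-52.90, -21.90). That places the tangent points at L = (-57.00, -21.90) on WL and E = (-52.90, -26.00) on EG. Then cos ∠ERG = RE·RG / (|RE||RG|), giving 85.57°.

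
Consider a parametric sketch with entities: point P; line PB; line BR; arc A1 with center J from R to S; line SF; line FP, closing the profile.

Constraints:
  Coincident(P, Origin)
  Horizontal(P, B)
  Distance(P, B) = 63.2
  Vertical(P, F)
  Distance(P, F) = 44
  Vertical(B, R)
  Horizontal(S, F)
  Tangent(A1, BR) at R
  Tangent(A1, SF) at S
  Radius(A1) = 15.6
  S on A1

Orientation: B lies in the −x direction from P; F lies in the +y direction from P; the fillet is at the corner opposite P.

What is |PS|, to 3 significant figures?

64.8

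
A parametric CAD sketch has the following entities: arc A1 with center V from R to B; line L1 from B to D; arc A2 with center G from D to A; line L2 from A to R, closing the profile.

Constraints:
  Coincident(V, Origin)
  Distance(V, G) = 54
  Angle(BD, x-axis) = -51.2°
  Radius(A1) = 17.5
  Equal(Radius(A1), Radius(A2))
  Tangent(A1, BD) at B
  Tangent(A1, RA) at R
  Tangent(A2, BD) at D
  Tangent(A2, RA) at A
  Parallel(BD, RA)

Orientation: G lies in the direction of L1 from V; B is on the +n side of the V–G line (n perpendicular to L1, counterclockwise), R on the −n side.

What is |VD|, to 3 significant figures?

56.8

Tangency of A1 to both parallel lines with radius 17.5 puts B and R at V ± 17.5·n: B = (13.6, 11.0), R = (-13.6, -11.0). Equal radii place D and A the same way about G: D = G + 17.5·n = (47.5, -31.1), A = G − 17.5·n = (20.2, -53.0). Then |VD| = |D − V| = 56.8.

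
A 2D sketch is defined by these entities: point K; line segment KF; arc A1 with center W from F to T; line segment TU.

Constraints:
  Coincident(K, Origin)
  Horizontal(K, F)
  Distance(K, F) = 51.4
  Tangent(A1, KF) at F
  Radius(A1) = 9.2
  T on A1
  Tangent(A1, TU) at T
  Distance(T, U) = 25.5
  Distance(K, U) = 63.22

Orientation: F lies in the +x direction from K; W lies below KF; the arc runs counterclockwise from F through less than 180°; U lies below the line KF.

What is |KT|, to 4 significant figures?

44.56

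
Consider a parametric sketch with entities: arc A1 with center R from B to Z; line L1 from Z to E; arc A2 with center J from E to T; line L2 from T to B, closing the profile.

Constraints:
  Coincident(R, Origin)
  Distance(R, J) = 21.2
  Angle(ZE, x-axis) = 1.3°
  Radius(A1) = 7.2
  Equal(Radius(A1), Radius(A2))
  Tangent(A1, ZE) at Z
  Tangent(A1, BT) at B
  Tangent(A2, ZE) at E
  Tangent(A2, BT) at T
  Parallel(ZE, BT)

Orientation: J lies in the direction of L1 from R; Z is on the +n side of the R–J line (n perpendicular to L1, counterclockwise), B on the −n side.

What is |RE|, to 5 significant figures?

22.389

The slot axis is L1's direction at 1.3°, so u = (cos 1.3°, sin 1.3°) = (0.99974, 0.022687) and n = (−sin 1.3°, cos 1.3°) = (-0.022687, 0.99974). R is at the origin and J lies 21.2 along u from R, so J = 21.2·u = (21.195, 0.48097). Tangency of A1 to both parallel lines with radius 7.2 puts Z and B at R ± 7.2·n: Z = (-0.16335, 7.1981), B = (0.16335, -7.1981). Equal radii place E and T the same way about J: E = J + 7.2·n = (21.031, 7.6791), T = J − 7.2·n = (21.358, -6.7172). Then |RE| = |E − R| = 22.389.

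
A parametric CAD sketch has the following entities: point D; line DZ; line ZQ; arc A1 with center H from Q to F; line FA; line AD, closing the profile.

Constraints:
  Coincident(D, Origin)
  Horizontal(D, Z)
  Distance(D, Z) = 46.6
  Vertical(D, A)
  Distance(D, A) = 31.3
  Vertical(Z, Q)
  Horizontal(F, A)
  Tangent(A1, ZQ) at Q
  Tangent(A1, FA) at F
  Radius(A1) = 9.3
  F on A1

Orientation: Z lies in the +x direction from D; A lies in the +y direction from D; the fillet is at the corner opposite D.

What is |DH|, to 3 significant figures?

43.3

D is at the origin; D and Z share the same y with |DZ| = 46.6 and Z on the +x side, so Z = (46.6, 0.00). D and A share the same x with |DA| = 31.3 and A on the +y side, so A = (0.00, 31.3). The virtual corner opposite D is at (46.6, 31.3). Since A1 is tangent to ZQ there, HQ ⟂ ZQ and tangency of A1 to FA means the radius HF is perpendicular to FA, with radius 9.3, so the center H sits 9.3 in from both sides at H = (37.3, 22.0). Then |DH| = |H − D| = 43.3.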